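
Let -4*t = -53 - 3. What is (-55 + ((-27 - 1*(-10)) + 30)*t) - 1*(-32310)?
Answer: 32437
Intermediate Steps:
t = 14 (t = -(-53 - 3)/4 = -¼*(-56) = 14)
(-55 + ((-27 - 1*(-10)) + 30)*t) - 1*(-32310) = (-55 + ((-27 - 1*(-10)) + 30)*14) - 1*(-32310) = (-55 + ((-27 + 10) + 30)*14) + 32310 = (-55 + (-17 + 30)*14) + 32310 = (-55 + 13*14) + 32310 = (-55 + 182) + 32310 = 127 + 32310 = 32437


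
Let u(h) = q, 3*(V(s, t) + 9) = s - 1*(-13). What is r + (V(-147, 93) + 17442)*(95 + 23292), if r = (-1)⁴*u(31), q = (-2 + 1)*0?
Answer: 1219982855/3 ≈ 4.0666e+8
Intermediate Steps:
V(s, t) = -14/3 + s/3 (V(s, t) = -9 + (s - 1*(-13))/3 = -9 + (s + 13)/3 = -9 + (13 + s)/3 = -9 + (13/3 + s/3) = -14/3 + s/3)
q = 0 (q = -1*0 = 0)
u(h) = 0
r = 0 (r = (-1)⁴*0 = 1*0 = 0)
r + (V(-147, 93) + 17442)*(95 + 23292) = 0 + ((-14/3 + (⅓)*(-147)) + 17442)*(95 + 23292) = 0 + ((-14/3 - 49) + 17442)*23387 = 0 + (-161/3 + 17442)*23387 = 0 + (52165/3)*23387 = 0 + 1219982855/3 = 1219982855/3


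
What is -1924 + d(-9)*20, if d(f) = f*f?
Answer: -304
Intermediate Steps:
d(f) = f²
-1924 + d(-9)*20 = -1924 + (-9)²*20 = -1924 + 81*20 = -1924 + 1620 = -304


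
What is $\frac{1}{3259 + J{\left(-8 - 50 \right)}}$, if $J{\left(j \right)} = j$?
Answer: $\frac{1}{3201} \approx 0.0003124$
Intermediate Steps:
$\frac{1}{3259 + J{\left(-8 - 50 \right)}} = \frac{1}{3259 - 58} = \frac{1}{3201}$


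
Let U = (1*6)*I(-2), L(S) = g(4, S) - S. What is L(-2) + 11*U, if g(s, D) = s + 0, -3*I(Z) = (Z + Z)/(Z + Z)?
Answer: -16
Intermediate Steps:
I(Z) = -⅓ (I(Z) = -(Z + Z)/(3*(Z + Z)) = -2*Z/(3*(2*Z)) = -2*Z*1/(2*Z)/3 = -⅓*1 = -⅓)
g(s, D) = s
L(S) = 4 - S
U = -2 (U = (1*6)*(-⅓) = 6*(-⅓) = -2)
L(-2) + 11*U = (4 - 1*(-2)) + 11*(-2) = (4 + 2) - 22 = 6 - 22 = -16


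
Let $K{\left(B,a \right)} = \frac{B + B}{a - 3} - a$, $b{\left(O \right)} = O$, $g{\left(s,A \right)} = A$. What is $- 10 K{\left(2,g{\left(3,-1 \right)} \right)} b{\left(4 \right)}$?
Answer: $0$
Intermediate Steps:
$K{\left(B,a \right)} = - a + \frac{2 B}{-3 + a}$ ($K{\left(B,a \right)} = \frac{2 B}{-3 + a} - a = - a + \frac{2 B}{-3 + a}$)
$- 10 K{\left(2,g{\left(3,-1 \right)} \right)} b{\left(4 \right)} = - 10 \frac{- \left(-1\right)^{2} + 2 \cdot 2 + 3 \left(-1\right)}{-3 - 1} \cdot 4 = - 10 \frac{\left(-1\right) 1 + 4 - 3}{-4} \cdot 4 = - 10 \left(- \frac{-1 + 4 - 3}{4}\right) 4 = - 10 \left(\left(- \frac{1}{4}\right) 0\right) 4 = \left(-10\right) 0 \cdot 4 = 0 \cdot 4 = 0$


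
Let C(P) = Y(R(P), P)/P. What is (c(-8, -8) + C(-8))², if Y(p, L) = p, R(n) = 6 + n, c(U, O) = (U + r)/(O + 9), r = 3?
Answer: 361/16 ≈ 22.563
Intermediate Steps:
c(U, O) = (3 + U)/(9 + O) (c(U, O) = (U + 3)/(O + 9) = (3 + U)/(9 + O))
C(P) = (6 + P)/P
(c(-8, -8) + C(-8))² = ((3 - 8)/(9 - 8) + (6 - 8)/(-8))² = (-5/1 - ⅛*(-2))² = (1*(-5) + ¼)² = (-5 + ¼)² = (-19/4)² = 361/16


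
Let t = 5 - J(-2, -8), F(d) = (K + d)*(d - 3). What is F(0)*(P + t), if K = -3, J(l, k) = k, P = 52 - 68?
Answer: -27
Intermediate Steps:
P = -16
F(d) = (-3 + d)**2 (F(d) = (-3 + d)*(d - 3) = (-3 + d)*(-3 + d) = (-3 + d)**2)
t = 13 (t = 5 - 1*(-8) = 5 + 8 = 13)
F(0)*(P + t) = (9 + 0**2 - 6*0)*(-16 + 13) = (9 + 0 + 0)*(-3) = 9*(-3) = -27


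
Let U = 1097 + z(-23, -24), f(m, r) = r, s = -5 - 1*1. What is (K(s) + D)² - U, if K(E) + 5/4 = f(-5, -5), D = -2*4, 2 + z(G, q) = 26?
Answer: -14687/16 ≈ -917.94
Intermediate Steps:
s = -6 (s = -5 - 1 = -6)
z(G, q) = 24 (z(G, q) = -2 + 26 = 24)
D = -8
K(E) = -25/4 (K(E) = -5/4 - 5 = -25/4)
U = 1121 (U = 1097 + 24 = 1121)
(K(s) + D)² - U = (-25/4 - 8)² - 1*1121 = (-57/4)² - 1121 = 3249/16 - 1121 = -14687/16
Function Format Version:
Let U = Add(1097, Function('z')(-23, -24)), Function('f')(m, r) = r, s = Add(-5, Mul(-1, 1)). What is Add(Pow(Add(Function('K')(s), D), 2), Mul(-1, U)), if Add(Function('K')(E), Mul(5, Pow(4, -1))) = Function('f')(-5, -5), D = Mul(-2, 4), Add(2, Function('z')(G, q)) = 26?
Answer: Rational(-14687, 16) ≈ -917.94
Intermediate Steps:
s = -6 (s = Add(-5, -1) = -6)
Function('z')(G, q) = 24 (Function('z')(G, q) = Add(-2, 26) = 24)
D = -8
Function('K')(E) = Rational(-25, 4) (Function('K')(E) = Add(Rational(-5, 4), -5) = Rational(-25, 4))
U = 1121 (U = Add(1097, 24) = 1121)
Add(Pow(Add(Function('K')(s), D), 2), Mul(-1, U)) = Add(Pow(Add(Rational(-25, 4), -8), 2), Mul(-1, 1121)) = Add(Pow(Rational(-57, 4), 2), -1121) = Add(Rational(3249, 16), -1121) = Rational(-14687, 16)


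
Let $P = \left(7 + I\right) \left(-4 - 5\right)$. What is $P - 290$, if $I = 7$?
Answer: $-416$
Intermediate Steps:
$P = -126$ ($P = \left(7 + 7\right) \left(-4 - 5\right) = 14 \left(-4 - 5\right) = 14 \left(-9\right) = -126$)
$P - 290 = -126 - 290 = -416$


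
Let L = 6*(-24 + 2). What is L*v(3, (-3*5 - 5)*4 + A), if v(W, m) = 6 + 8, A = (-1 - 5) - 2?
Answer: -1848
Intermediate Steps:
A = -8 (A = -6 - 2 = -8)
v(W, m) = 14
L = -132 (L = 6*(-22) = -132)
L*v(3, (-3*5 - 5)*4 + A) = -132*14 = -1848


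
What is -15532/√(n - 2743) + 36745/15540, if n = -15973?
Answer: 7349/3108 + 7766*I*√4679/4679 ≈ 2.3645 + 113.53*I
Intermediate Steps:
-15532/√(n - 2743) + 36745/15540 = -15532/√(-15973 - 2743) + 36745/15540 = -15532*(-I*√4679/9358) + 36745*(1/15540) = -15532*(-I*√4679/9358) + 7349/3108 = -(-7766)*I*√4679/4679 + 7349/3108 = 7766*I*√4679/4679 + 7349/3108 = 7349/3108 + 7766*I*√4679/4679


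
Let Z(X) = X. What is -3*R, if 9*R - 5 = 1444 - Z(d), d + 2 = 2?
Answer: -483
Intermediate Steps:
d = 0 (d = -2 + 2 = 0)
R = 161 (R = 5/9 + (1444 - 1*0)/9 = 5/9 + (1444 + 0)/9 = 5/9 + (⅑)*1444 = 5/9 + 1444/9 = 161)
-3*R = -3*161 = -483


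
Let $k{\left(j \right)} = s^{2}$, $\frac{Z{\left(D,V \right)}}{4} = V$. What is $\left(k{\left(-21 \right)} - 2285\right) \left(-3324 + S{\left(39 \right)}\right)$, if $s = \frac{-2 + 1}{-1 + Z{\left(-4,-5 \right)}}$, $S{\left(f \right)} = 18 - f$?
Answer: $\frac{1123567660}{147} \approx 7.6433 \cdot 10^{6}$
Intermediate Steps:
$Z{\left(D,V \right)} = 4 V$
$s = \frac{1}{21}$ ($s = \frac{-2 + 1}{-1 + 4 \left(-5\right)} = - \frac{1}{-1 - 20} = - \frac{1}{-21} = \left(-1\right) \left(- \frac{1}{21}\right) = \frac{1}{21} \approx 0.047619$)
$k{\left(j \right)} = \frac{1}{441}$ ($k{\left(j \right)} = \left(\frac{1}{21}\right)^{2} = \frac{1}{441}$)
$\left(k{\left(-21 \right)} - 2285\right) \left(-3324 + S{\left(39 \right)}\right) = \left(\frac{1}{441} - 2285\right) \left(-3324 + \left(18 - 39\right)\right) = - \frac{1007684 \left(-3324 + \left(18 - 39\right)\right)}{441} = - \frac{1007684 \left(-3324 - 21\right)}{441} = \left(- \frac{1007684}{441}\right) \left(-3345\right) = \frac{1123567660}{147}$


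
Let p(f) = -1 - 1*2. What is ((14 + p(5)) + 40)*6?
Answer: 306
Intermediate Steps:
p(f) = -3 (p(f) = -1 - 2 = -3)
((14 + p(5)) + 40)*6 = ((14 - 3) + 40)*6 = (11 + 40)*6 = 51*6 = 306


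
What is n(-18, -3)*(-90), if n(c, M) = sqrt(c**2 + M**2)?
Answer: -270*sqrt(37) ≈ -1642.3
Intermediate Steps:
n(c, M) = sqrt(M**2 + c**2)
n(-18, -3)*(-90) = sqrt((-3)**2 + (-18)**2)*(-90) = sqrt(9 + 324)*(-90) = sqrt(333)*(-90) = (3*sqrt(37))*(-90) = -270*sqrt(37)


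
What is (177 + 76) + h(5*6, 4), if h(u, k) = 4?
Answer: 257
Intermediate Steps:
(177 + 76) + h(5*6, 4) = (177 + 76) + 4 = 253 + 4 = 257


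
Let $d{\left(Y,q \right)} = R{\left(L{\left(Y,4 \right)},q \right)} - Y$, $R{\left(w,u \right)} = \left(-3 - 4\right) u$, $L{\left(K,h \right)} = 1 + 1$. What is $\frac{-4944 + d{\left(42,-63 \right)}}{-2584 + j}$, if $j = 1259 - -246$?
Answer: $\frac{4545}{1079} \approx 4.2122$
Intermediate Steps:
$L{\left(K,h \right)} = 2$
$R{\left(w,u \right)} = - 7 u$
$j = 1505$ ($j = 1259 + 246 = 1505$)
$d{\left(Y,q \right)} = - Y - 7 q$ ($d{\left(Y,q \right)} = - 7 q - Y = - Y - 7 q$)
$\frac{-4944 + d{\left(42,-63 \right)}}{-2584 + j} = \frac{-4944 - -399}{-2584 + 1505} = \frac{-4944 + \left(-42 + 441\right)}{-1079} = \left(-4944 + 399\right) \left(- \frac{1}{1079}\right) = \left(-4545\right) \left(- \frac{1}{1079}\right) = \frac{4545}{1079}$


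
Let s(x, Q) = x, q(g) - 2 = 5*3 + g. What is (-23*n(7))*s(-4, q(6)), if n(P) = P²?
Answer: 4508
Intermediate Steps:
q(g) = 17 + g (q(g) = 2 + (5*3 + g) = 2 + (15 + g) = 17 + g)
(-23*n(7))*s(-4, q(6)) = -23*7²*(-4) = -23*49*(-4) = -1127*(-4) = 4508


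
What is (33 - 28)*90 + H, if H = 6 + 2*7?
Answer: 470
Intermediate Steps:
H = 20 (H = 6 + 14 = 20)
(33 - 28)*90 + H = (33 - 28)*90 + 20 = 5*90 + 20 = 450 + 20 = 470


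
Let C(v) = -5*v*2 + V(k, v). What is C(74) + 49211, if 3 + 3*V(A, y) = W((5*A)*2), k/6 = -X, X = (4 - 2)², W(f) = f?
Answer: 48390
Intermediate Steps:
X = 4 (X = 2² = 4)
k = -24 (k = 6*(-1*4) = 6*(-4) = -24)
V(A, y) = -1 + 10*A/3 (V(A, y) = -1 + ((5*A)*2)/3 = -1 + (10*A)/3 = -1 + 10*A/3)
C(v) = -81 - 10*v (C(v) = -5*v*2 + (-1 + (10/3)*(-24)) = -10*v + (-1 - 80) = -10*v - 81 = -81 - 10*v)
C(74) + 49211 = (-81 - 10*74) + 49211 = (-81 - 740) + 49211 = -821 + 49211 = 48390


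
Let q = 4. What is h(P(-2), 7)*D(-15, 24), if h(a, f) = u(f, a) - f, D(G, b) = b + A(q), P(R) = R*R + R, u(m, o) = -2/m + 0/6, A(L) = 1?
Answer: -1275/7 ≈ -182.14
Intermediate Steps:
u(m, o) = -2/m (u(m, o) = -2/m + 0*(1/6) = -2/m + 0 = -2/m)
P(R) = R + R**2 (P(R) = R**2 + R = R + R**2)
D(G, b) = 1 + b (D(G, b) = b + 1 = 1 + b)
h(a, f) = -f - 2/f (h(a, f) = -2/f - f = -f - 2/f)
h(P(-2), 7)*D(-15, 24) = (-1*7 - 2/7)*(1 + 24) = (-7 - 2*1/7)*25 = (-7 - 2/7)*25 = -51/7*25 = -1275/7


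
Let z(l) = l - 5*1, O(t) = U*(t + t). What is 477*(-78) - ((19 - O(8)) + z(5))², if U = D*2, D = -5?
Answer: -69247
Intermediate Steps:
U = -10 (U = -5*2 = -10)
O(t) = -20*t (O(t) = -10*(t + t) = -20*t)
z(l) = -5 + l (z(l) = l - 5 = -5 + l)
477*(-78) - ((19 - O(8)) + z(5))² = 477*(-78) - ((19 - (-20)*8) + (-5 + 5))² = -37206 - ((19 - 1*(-160)) + 0)² = -37206 - ((19 + 160) + 0)² = -37206 - (179 + 0)² = -37206 - 1*179² = -37206 - 1*32041 = -37206 - 32041 = -69247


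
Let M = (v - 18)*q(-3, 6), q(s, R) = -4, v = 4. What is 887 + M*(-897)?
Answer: -49345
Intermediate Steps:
M = 56 (M = (4 - 18)*(-4) = -14*(-4) = 56)
887 + M*(-897) = 887 + 56*(-897) = 887 - 50232 = -49345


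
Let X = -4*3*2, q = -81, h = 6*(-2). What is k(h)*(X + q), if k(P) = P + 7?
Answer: 525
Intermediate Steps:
h = -12
X = -24 (X = -12*2 = -24)
k(P) = 7 + P
k(h)*(X + q) = (7 - 12)*(-24 - 81) = -5*(-105) = 525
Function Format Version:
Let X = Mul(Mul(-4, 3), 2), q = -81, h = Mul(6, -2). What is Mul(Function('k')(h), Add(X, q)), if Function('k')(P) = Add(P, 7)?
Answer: 525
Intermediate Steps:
h = -12
X = -24 (X = Mul(-12, 2) = -24)
Function('k')(P) = Add(7, P)
Mul(Function('k')(h), Add(X, q)) = Mul(Add(7, -12), Add(-24, -81)) = Mul(-5, -105) = 525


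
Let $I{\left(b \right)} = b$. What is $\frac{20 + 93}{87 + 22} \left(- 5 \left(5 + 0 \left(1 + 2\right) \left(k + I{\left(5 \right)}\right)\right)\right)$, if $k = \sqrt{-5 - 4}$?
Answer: $- \frac{2825}{109} \approx -25.917$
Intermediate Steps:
$k = 3 i$ ($k = \sqrt{-9} = 3 i \approx 3.0 i$)
$\frac{20 + 93}{87 + 22} \left(- 5 \left(5 + 0 \left(1 + 2\right) \left(k + I{\left(5 \right)}\right)\right)\right) = \frac{20 + 93}{87 + 22} \left(- 5 \left(5 + 0 \left(1 + 2\right) \left(3 i + 5\right)\right)\right) = \frac{113}{109} \left(- 5 \left(5 + 0 \cdot 3 \left(5 + 3 i\right)\right)\right) = 113 \cdot \frac{1}{109} \left(- 5 \left(5 + 0 \left(15 + 9 i\right)\right)\right) = \frac{113 \left(- 5 \left(5 + 0\right)\right)}{109} = \frac{113 \left(\left(-5\right) 5\right)}{109} = \frac{113}{109} \left(-25\right) = - \frac{2825}{109}$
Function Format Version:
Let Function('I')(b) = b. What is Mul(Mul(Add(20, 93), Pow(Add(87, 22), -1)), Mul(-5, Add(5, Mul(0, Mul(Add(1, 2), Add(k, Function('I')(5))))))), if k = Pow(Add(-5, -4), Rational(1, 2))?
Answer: Rational(-2825, 109) ≈ -25.917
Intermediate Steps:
k = Mul(3, I) (k = Pow(-9, Rational(1, 2)) = Mul(3, I) ≈ Mul(3.0000, I))
Mul(Mul(Add(20, 93), Pow(Add(87, 22), -1)), Mul(-5, Add(5, Mul(0, Mul(Add(1, 2), Add(k, Function('I')(5))))))) = Mul(Mul(Add(20, 93), Pow(Add(87, 22), -1)), Mul(-5, Add(5, Mul(0, Mul(Add(1, 2), Add(Mul(3, I), 5)))))) = Mul(Mul(113, Pow(109, -1)), Mul(-5, Add(5, Mul(0, Mul(3, Add(5, Mul(3, I))))))) = Mul(Mul(113, Rational(1, 109)), Mul(-5, Add(5, Mul(0, Add(15, Mul(9, I)))))) = Mul(Rational(113, 109), Mul(-5, Add(5, 0))) = Mul(Rational(113, 109), Mul(-5, 5)) = Mul(Rational(113, 109), -25) = Rational(-2825, 109)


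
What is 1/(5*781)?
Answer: 1/3905 ≈ 0.00025608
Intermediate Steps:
1/(5*781) = 1/3905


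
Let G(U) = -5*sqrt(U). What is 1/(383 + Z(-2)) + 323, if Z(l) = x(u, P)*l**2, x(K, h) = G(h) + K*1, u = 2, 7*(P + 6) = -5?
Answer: 351739078/1088967 + 20*I*sqrt(329)/1088967 ≈ 323.0 + 0.00033313*I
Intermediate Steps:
P = -47/7 (P = -6 + (1/7)*(-5) = -6 - 5/7 = -47/7 ≈ -6.7143)
x(K, h) = K - 5*sqrt(h) (x(K, h) = -5*sqrt(h) + K*1 = -5*sqrt(h) + K = K - 5*sqrt(h))
Z(l) = l**2*(2 - 5*I*sqrt(329)/7) (Z(l) = (2 - 5*I*sqrt(329)/7)*l**2 = l**2*(2 - 5*I*sqrt(329)/7))
1/(383 + Z(-2)) + 323 = 1/(383 + (1/7)*(-2)**2*(14 - 5*I*sqrt(329))) + 323 = 1/(383 + (1/7)*4*(14 - 5*I*sqrt(329))) + 323 = 1/(383 + (8 - 20*I*sqrt(329)/7)) + 323 = 1/(391 - 20*I*sqrt(329)/7) + 323 = 323 + 1/(391 - 20*I*sqrt(329)/7)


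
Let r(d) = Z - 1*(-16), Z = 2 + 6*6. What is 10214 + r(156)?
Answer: 10268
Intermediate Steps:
Z = 38 (Z = 2 + 36 = 38)
r(d) = 54 (r(d) = 38 - 1*(-16) = 38 + 16 = 54)
10214 + r(156) = 10214 + 54 = 10268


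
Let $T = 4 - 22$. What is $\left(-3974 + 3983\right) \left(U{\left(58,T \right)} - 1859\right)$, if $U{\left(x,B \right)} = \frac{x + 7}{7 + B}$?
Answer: $- \frac{184626}{11} \approx -16784.0$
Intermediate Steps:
$T = -18$ ($T = 4 - 22 = -18$)
$U{\left(x,B \right)} = \frac{7 + x}{7 + B}$
$\left(-3974 + 3983\right) \left(U{\left(58,T \right)} - 1859\right) = \left(-3974 + 3983\right) \left(\frac{7 + 58}{7 - 18} - 1859\right) = 9 \left(\frac{1}{-11} \cdot 65 - 1859\right) = 9 \left(\left(- \frac{1}{11}\right) 65 - 1859\right) = 9 \left(- \frac{65}{11} - 1859\right) = 9 \left(- \frac{20514}{11}\right) = - \frac{184626}{11}$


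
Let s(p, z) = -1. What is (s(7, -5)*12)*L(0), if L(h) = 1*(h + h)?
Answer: 0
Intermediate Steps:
L(h) = 2*h (L(h) = 1*(2*h) = 2*h)
(s(7, -5)*12)*L(0) = (-1*12)*(2*0) = -12*0 = 0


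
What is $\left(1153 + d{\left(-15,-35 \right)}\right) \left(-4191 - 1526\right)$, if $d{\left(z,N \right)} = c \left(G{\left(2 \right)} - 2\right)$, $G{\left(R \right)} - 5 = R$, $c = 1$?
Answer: $-6620286$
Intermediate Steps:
$G{\left(R \right)} = 5 + R$
$d{\left(z,N \right)} = 5$ ($d{\left(z,N \right)} = 1 \left(\left(5 + 2\right) - 2\right) = 1 \left(7 - 2\right) = 1 \cdot 5 = 5$)
$\left(1153 + d{\left(-15,-35 \right)}\right) \left(-4191 - 1526\right) = \left(1153 + 5\right) \left(-4191 - 1526\right) = 1158 \left(-5717\right) = -6620286$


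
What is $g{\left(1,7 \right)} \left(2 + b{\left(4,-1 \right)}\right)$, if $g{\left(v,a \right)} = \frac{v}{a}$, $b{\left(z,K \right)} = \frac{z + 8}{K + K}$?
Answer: $- \frac{4}{7} \approx -0.57143$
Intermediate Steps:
$b{\left(z,K \right)} = \frac{8 + z}{2 K}$
$g{\left(1,7 \right)} \left(2 + b{\left(4,-1 \right)}\right) = 1 \cdot \frac{1}{7} \left(2 + \frac{8 + 4}{2 \left(-1\right)}\right) = 1 \cdot \frac{1}{7} \left(2 + \frac{1}{2} \left(-1\right) 12\right) = \frac{2 - 6}{7} = \frac{1}{7} \left(-4\right) = - \frac{4}{7}$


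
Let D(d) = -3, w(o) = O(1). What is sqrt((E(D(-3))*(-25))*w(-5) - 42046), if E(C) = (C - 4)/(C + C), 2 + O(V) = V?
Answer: I*sqrt(1512606)/6 ≈ 204.98*I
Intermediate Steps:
O(V) = -2 + V
w(o) = -1 (w(o) = -2 + 1 = -1)
E(C) = (-4 + C)/(2*C) (E(C) = (-4 + C)/((2*C)) = (-4 + C)*(1/(2*C)) = (-4 + C)/(2*C))
sqrt((E(D(-3))*(-25))*w(-5) - 42046) = sqrt((((1/2)*(-4 - 3)/(-3))*(-25))*(-1) - 42046) = sqrt((((1/2)*(-1/3)*(-7))*(-25))*(-1) - 42046) = sqrt(((7/6)*(-25))*(-1) - 42046) = sqrt(-175/6*(-1) - 42046) = sqrt(175/6 - 42046) = sqrt(-252101/6) = I*sqrt(1512606)/6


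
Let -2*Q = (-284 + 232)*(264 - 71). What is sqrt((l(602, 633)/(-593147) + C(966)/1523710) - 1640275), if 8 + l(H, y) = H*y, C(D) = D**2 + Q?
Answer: 2*I*sqrt(289753145546626353870163510)/26581882805 ≈ 1280.7*I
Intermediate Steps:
Q = 5018 (Q = -(-284 + 232)*(264 - 71)/2 = -(-26)*193 = -1/2*(-10036) = 5018)
C(D) = 5018 + D**2 (C(D) = D**2 + 5018 = 5018 + D**2)
l(H, y) = -8 + H*y
sqrt((l(602, 633)/(-593147) + C(966)/1523710) - 1640275) = sqrt(((-8 + 602*633)/(-593147) + (5018 + 966**2)/1523710) - 1640275) = sqrt(((-8 + 381066)*(-1/593147) + (5018 + 933156)*(1/1523710)) - 1640275) = sqrt((381058*(-1/593147) + 938174*(1/1523710)) - 1640275) = sqrt((-381058/593147 + 469087/761855) - 1640275) = sqrt(-710199753/26581882805 - 1640275) = sqrt(-43601598528171128/26581882805) = 2*I*sqrt(289753145546626353870163510)/26581882805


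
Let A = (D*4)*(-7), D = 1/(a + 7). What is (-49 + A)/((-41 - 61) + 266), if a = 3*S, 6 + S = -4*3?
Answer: -2275/7708 ≈ -0.29515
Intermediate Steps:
S = -18 (S = -6 - 4*3 = -6 - 12 = -18)
a = -54 (a = 3*(-18) = -54)
D = -1/47 (D = 1/(-54 + 7) = 1/(-47) = -1/47 ≈ -0.021277)
A = 28/47 (A = -1/47*4*(-7) = -4/47*(-7) = 28/47 ≈ 0.59575)
(-49 + A)/((-41 - 61) + 266) = (-49 + 28/47)/((-41 - 61) + 266) = -2275/(47*(-102 + 266)) = -2275/47/164 = -2275/47*1/164 = -2275/7708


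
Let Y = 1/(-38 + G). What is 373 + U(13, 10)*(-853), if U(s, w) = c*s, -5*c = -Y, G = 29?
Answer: 27874/45 ≈ 619.42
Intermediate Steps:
Y = -1/9 (Y = 1/(-38 + 29) = 1/(-9) = -1/9 ≈ -0.11111)
c = -1/45 (c = -(-1)*(-1)/(5*9) = -1/5*1/9 = -1/45 ≈ -0.022222)
U(s, w) = -s/45
373 + U(13, 10)*(-853) = 373 - 1/45*13*(-853) = 373 - 13/45*(-853) = 373 + 11089/45 = 27874/45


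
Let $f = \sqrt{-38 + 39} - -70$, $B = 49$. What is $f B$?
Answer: $3479$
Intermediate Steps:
$f = 71$ ($f = \sqrt{1} + 70 = 1 + 70 = 71$)
$f B = 71 \cdot 49 = 3479$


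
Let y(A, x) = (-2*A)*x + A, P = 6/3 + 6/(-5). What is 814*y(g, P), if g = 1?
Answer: -2442/5 ≈ -488.40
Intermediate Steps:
P = ⅘ (P = 6*(⅓) + 6*(-⅕) = 2 - 6/5 = ⅘ ≈ 0.80000)
y(A, x) = A - 2*A*x (y(A, x) = -2*A*x + A = A - 2*A*x)
814*y(g, P) = 814*(1*(1 - 2*⅘)) = 814*(1*(1 - 8/5)) = 814*(1*(-⅗)) = 814*(-⅗) = -2442/5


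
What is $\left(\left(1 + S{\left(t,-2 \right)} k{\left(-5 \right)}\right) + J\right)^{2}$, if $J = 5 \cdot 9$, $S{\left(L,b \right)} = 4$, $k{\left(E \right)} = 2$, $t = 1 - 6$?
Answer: $2916$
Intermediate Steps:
$t = -5$ ($t = 1 - 6 = -5$)
$J = 45$
$\left(\left(1 + S{\left(t,-2 \right)} k{\left(-5 \right)}\right) + J\right)^{2} = \left(\left(1 + 4 \cdot 2\right) + 45\right)^{2} = \left(\left(1 + 8\right) + 45\right)^{2} = \left(9 + 45\right)^{2} = 54^{2} = 2916$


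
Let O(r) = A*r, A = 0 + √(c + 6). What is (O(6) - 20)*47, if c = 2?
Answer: -940 + 564*√2 ≈ -142.38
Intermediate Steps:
A = 2*√2 (A = 0 + √(2 + 6) = 0 + √8 = 0 + 2*√2 = 2*√2 ≈ 2.8284)
O(r) = 2*r*√2 (O(r) = (2*√2)*r = 2*r*√2)
(O(6) - 20)*47 = (2*6*√2 - 20)*47 = (12*√2 - 20)*47 = (-20 + 12*√2)*47 = -940 + 564*√2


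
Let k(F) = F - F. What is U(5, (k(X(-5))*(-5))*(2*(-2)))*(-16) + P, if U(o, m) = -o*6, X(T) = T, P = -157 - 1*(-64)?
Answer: 387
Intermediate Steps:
P = -93 (P = -157 + 64 = -93)
k(F) = 0
U(o, m) = -6*o
U(5, (k(X(-5))*(-5))*(2*(-2)))*(-16) + P = -6*5*(-16) - 93 = -30*(-16) - 93 = 480 - 93 = 387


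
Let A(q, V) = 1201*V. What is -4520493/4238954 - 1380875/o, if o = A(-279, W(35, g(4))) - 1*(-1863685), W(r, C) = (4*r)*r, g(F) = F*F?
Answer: -8176177971431/6569179076018 ≈ -1.2446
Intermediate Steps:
g(F) = F**2
W(r, C) = 4*r**2
o = 7748585 (o = 1201*(4*35**2) - 1*(-1863685) = 1201*(4*1225) + 1863685 = 1201*4900 + 1863685 = 5884900 + 1863685 = 7748585)
-4520493/4238954 - 1380875/o = -4520493/4238954 - 1380875/7748585 = -4520493*1/4238954 - 1380875*1/7748585 = -4520493/4238954 - 276175/1549717 = -8176177971431/6569179076018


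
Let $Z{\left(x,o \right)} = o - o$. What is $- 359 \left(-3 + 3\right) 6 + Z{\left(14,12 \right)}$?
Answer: $0$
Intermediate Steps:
$Z{\left(x,o \right)} = 0$
$- 359 \left(-3 + 3\right) 6 + Z{\left(14,12 \right)} = - 359 \left(-3 + 3\right) 6 + 0 = - 359 \cdot 0 \cdot 6 + 0 = \left(-359\right) 0 + 0 = 0 + 0 = 0$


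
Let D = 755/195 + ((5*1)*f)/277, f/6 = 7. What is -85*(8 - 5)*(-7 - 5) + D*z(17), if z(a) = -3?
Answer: 10969043/3601 ≈ 3046.1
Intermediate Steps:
f = 42 (f = 6*7 = 42)
D = 50017/10803 (D = 755/195 + ((5*1)*42)/277 = 755*(1/195) + (5*42)*(1/277) = 151/39 + 210*(1/277) = 151/39 + 210/277 = 50017/10803 ≈ 4.6299)
-85*(8 - 5)*(-7 - 5) + D*z(17) = -85*(8 - 5)*(-7 - 5) + (50017/10803)*(-3) = -255*(-12) - 50017/3601 = -85*(-36) - 50017/3601 = 3060 - 50017/3601 = 10969043/3601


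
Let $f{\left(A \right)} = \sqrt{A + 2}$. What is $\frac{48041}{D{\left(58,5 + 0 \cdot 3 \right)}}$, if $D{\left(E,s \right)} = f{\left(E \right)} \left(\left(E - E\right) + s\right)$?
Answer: $\frac{48041 \sqrt{15}}{150} \approx 1240.4$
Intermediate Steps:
$f{\left(A \right)} = \sqrt{2 + A}$
$D{\left(E,s \right)} = s \sqrt{2 + E}$ ($D{\left(E,s \right)} = \sqrt{2 + E} \left(\left(E - E\right) + s\right) = \sqrt{2 + E} \left(0 + s\right) = \sqrt{2 + E} s = s \sqrt{2 + E}$)
$\frac{48041}{D{\left(58,5 + 0 \cdot 3 \right)}} = \frac{48041}{\left(5 + 0 \cdot 3\right) \sqrt{2 + 58}} = \frac{48041}{\left(5 + 0\right) \sqrt{60}} = \frac{48041}{5 \cdot 2 \sqrt{15}} = \frac{48041}{10 \sqrt{15}} = 48041 \frac{\sqrt{15}}{150} = \frac{48041 \sqrt{15}}{150}$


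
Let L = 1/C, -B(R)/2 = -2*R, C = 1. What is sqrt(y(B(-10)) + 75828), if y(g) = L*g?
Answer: 2*sqrt(18947) ≈ 275.30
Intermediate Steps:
B(R) = 4*R (B(R) = -(-4)*R = 4*R)
L = 1 (L = 1/1 = 1)
y(g) = g (y(g) = 1*g = g)
sqrt(y(B(-10)) + 75828) = sqrt(4*(-10) + 75828) = sqrt(-40 + 75828) = sqrt(75788) = 2*sqrt(18947)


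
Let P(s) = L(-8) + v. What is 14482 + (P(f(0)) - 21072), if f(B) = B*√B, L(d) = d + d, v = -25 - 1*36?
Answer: -6667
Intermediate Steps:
v = -61 (v = -25 - 36 = -61)
L(d) = 2*d
f(B) = B^(3/2)
P(s) = -77 (P(s) = 2*(-8) - 61 = -16 - 61 = -77)
14482 + (P(f(0)) - 21072) = 14482 + (-77 - 21072) = 14482 - 21149 = -6667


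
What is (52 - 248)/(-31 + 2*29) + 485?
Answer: 12899/27 ≈ 477.74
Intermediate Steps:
(52 - 248)/(-31 + 2*29) + 485 = -196/(-31 + 58) + 485 = -196/27 + 485 = 12899/27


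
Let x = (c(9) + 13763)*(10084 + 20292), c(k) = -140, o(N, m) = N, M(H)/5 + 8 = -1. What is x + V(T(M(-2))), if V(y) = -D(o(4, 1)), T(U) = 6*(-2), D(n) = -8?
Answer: 413812256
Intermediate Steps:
M(H) = -45 (M(H) = -40 + 5*(-1) = -40 - 5 = -45)
T(U) = -12
V(y) = 8 (V(y) = -1*(-8) = 8)
x = 413812248 (x = (-140 + 13763)*(10084 + 20292) = 13623*30376 = 413812248)
x + V(T(M(-2))) = 413812248 + 8 = 413812256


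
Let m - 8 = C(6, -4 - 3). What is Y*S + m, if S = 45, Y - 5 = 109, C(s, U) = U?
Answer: 5131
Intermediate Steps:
Y = 114 (Y = 5 + 109 = 114)
m = 1 (m = 8 + (-4 - 3) = 8 - 7 = 1)
Y*S + m = 114*45 + 1 = 5130 + 1 = 5131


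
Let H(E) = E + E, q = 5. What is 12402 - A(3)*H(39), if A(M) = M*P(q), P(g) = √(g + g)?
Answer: 12402 - 234*√10 ≈ 11662.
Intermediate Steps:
P(g) = √2*√g (P(g) = √(2*g) = √2*√g)
A(M) = M*√10 (A(M) = M*(√2*√5) = M*√10)
H(E) = 2*E
12402 - A(3)*H(39) = 12402 - 3*√10*2*39 = 12402 - 3*√10*78 = 12402 - 234*√10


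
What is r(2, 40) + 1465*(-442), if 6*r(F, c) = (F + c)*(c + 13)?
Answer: -647159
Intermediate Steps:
r(F, c) = (13 + c)*(F + c)/6 (r(F, c) = ((F + c)*(c + 13))/6 = ((F + c)*(13 + c))/6 = ((13 + c)*(F + c))/6 = (13 + c)*(F + c)/6)
r(2, 40) + 1465*(-442) = ((⅙)*40² + (13/6)*2 + (13/6)*40 + (⅙)*2*40) + 1465*(-442) = ((⅙)*1600 + 13/3 + 260/3 + 40/3) - 647530 = (800/3 + 13/3 + 260/3 + 40/3) - 647530 = 371 - 647530 = -647159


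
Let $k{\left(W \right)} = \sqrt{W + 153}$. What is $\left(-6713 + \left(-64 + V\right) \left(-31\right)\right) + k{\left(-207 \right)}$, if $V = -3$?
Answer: $-4636 + 3 i \sqrt{6} \approx -4636.0 + 7.3485 i$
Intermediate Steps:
$k{\left(W \right)} = \sqrt{153 + W}$
$\left(-6713 + \left(-64 + V\right) \left(-31\right)\right) + k{\left(-207 \right)} = \left(-6713 + \left(-64 - 3\right) \left(-31\right)\right) + \sqrt{153 - 207} = \left(-6713 - -2077\right) + \sqrt{-54} = \left(-6713 + 2077\right) + 3 i \sqrt{6} = -4636 + 3 i \sqrt{6}$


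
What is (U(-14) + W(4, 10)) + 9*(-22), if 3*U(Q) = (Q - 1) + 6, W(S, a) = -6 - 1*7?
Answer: -214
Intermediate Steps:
W(S, a) = -13 (W(S, a) = -6 - 7 = -13)
U(Q) = 5/3 + Q/3 (U(Q) = ((Q - 1) + 6)/3 = ((-1 + Q) + 6)/3 = (5 + Q)/3 = 5/3 + Q/3)
(U(-14) + W(4, 10)) + 9*(-22) = ((5/3 + (⅓)*(-14)) - 13) + 9*(-22) = ((5/3 - 14/3) - 13) - 198 = (-3 - 13) - 198 = -16 - 198 = -214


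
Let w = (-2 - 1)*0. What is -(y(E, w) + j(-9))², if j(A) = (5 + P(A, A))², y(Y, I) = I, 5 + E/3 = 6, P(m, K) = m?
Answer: -256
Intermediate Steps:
w = 0 (w = -3*0 = 0)
E = 3 (E = -15 + 3*6 = -15 + 18 = 3)
j(A) = (5 + A)²
-(y(E, w) + j(-9))² = -(0 + (5 - 9)²)² = -(0 + (-4)²)² = -(0 + 16)² = -1*16² = -1*256 = -256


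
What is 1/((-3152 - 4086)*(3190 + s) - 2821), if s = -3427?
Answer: 1/1712585 ≈ 5.8391e-7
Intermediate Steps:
1/((-3152 - 4086)*(3190 + s) - 2821) = 1/((-3152 - 4086)*(3190 - 3427) - 2821) = 1/(-7238*(-237) - 2821) = 1/(1715406 - 2821) = 1/1712585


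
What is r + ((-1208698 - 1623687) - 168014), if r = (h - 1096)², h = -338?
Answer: -944043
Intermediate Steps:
r = 2056356 (r = (-338 - 1096)² = (-1434)² = 2056356)
r + ((-1208698 - 1623687) - 168014) = 2056356 + ((-1208698 - 1623687) - 168014) = 2056356 + (-2832385 - 168014) = 2056356 - 3000399 = -944043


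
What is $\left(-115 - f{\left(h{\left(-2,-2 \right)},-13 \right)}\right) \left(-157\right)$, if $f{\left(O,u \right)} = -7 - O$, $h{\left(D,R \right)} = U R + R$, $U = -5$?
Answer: $15700$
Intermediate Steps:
$h{\left(D,R \right)} = - 4 R$ ($h{\left(D,R \right)} = - 5 R + R = - 4 R$)
$\left(-115 - f{\left(h{\left(-2,-2 \right)},-13 \right)}\right) \left(-157\right) = \left(-115 - \left(-7 - \left(-4\right) \left(-2\right)\right)\right) \left(-157\right) = \left(-115 - \left(-7 - 8\right)\right) \left(-157\right) = \left(-115 - -15\right) \left(-157\right) = \left(-115 + 15\right) \left(-157\right) = \left(-100\right) \left(-157\right) = 15700$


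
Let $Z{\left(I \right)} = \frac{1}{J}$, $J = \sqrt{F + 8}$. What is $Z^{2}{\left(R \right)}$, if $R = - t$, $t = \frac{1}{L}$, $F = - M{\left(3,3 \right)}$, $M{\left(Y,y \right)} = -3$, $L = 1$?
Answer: $\frac{1}{11} \approx 0.090909$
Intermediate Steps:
$F = 3$ ($F = \left(-1\right) \left(-3\right) = 3$)
$t = 1$ ($t = 1^{-1} = 1$)
$J = \sqrt{11}$ ($J = \sqrt{3 + 8} = \sqrt{11} \approx 3.3166$)
$R = -1$ ($R = \left(-1\right) 1 = -1$)
$Z{\left(I \right)} = \frac{\sqrt{11}}{11}$ ($Z{\left(I \right)} = \frac{1}{\sqrt{11}} = \frac{\sqrt{11}}{11}$)
$Z^{2}{\left(R \right)} = \left(\frac{\sqrt{11}}{11}\right)^{2} = \frac{1}{11}$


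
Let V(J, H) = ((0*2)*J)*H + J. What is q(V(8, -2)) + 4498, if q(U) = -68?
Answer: 4430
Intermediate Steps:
V(J, H) = J (V(J, H) = (0*J)*H + J = 0*H + J = 0 + J = J)
q(V(8, -2)) + 4498 = -68 + 4498 = 4430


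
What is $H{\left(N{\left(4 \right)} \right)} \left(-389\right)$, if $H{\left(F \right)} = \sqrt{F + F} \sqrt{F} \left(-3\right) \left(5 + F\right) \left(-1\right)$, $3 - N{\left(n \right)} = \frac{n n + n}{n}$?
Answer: $7002 \sqrt{2} \approx 9902.3$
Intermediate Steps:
$N{\left(n \right)} = 3 - \frac{n + n^{2}}{n}$ ($N{\left(n \right)} = 3 - \frac{n n + n}{n} = 3 - \frac{n^{2} + n}{n} = 3 - \frac{n + n^{2}}{n}$)
$H{\left(F \right)} = - 3 F \sqrt{2} \left(-5 - F\right)$ ($H{\left(F \right)} = \sqrt{2 F} \sqrt{F} \left(-3\right) \left(-5 - F\right) = \sqrt{2} \sqrt{F} \sqrt{F} \left(-3\right) \left(-5 - F\right) = F \sqrt{2} \left(-3\right) \left(-5 - F\right) = - 3 F \sqrt{2} \left(-5 - F\right)$)
$H{\left(N{\left(4 \right)} \right)} \left(-389\right) = 3 \left(2 - 4\right) \sqrt{2} \left(5 + \left(2 - 4\right)\right) \left(-389\right) = 3 \left(-2\right) \sqrt{2} \left(5 - 2\right) \left(-389\right) = 3 \left(-2\right) \sqrt{2} \cdot 3 \left(-389\right) = - 18 \sqrt{2} \left(-389\right) = 7002 \sqrt{2}$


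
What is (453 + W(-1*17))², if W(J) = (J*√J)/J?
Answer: (453 + I*√17)² ≈ 2.0519e+5 + 3736.0*I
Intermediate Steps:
W(J) = √J (W(J) = J^(3/2)/J = √J)
(453 + W(-1*17))² = (453 + √(-1*17))² = (453 + √(-17))² = (453 + I*√17)²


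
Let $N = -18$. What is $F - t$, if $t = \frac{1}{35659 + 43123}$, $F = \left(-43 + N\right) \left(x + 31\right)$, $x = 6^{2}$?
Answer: $- \frac{321982035}{78782} \approx -4087.0$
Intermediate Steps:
$x = 36$
$F = -4087$ ($F = \left(-43 - 18\right) \left(36 + 31\right) = \left(-61\right) 67 = -4087$)
$t = \frac{1}{78782} \approx 1.2693 \cdot 10^{-5}$
$F - t = -4087 - \frac{1}{78782} = - \frac{321982035}{78782}$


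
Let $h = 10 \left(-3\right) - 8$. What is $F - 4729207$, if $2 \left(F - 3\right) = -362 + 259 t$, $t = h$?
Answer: $-4734306$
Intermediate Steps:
$h = -38$ ($h = -30 - 8 = -38$)
$t = -38$
$F = -5099$ ($F = 3 + \frac{-362 + 259 \left(-38\right)}{2} = 3 + \frac{-362 - 9842}{2} = 3 + \frac{1}{2} \left(-10204\right) = 3 - 5102 = -5099$)
$F - 4729207 = -5099 - 4729207 = -4734306$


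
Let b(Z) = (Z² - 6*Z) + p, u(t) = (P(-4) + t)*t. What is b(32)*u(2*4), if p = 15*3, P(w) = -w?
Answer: 84192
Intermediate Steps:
p = 45
u(t) = t*(4 + t) (u(t) = (-1*(-4) + t)*t = (4 + t)*t = t*(4 + t))
b(Z) = 45 + Z² - 6*Z (b(Z) = (Z² - 6*Z) + 45 = 45 + Z² - 6*Z)
b(32)*u(2*4) = (45 + 32² - 6*32)*((2*4)*(4 + 2*4)) = (45 + 1024 - 192)*(8*(4 + 8)) = 877*(8*12) = 877*96 = 84192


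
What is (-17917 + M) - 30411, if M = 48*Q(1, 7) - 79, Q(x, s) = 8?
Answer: -48023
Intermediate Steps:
M = 305 (M = 48*8 - 79 = 384 - 79 = 305)
(-17917 + M) - 30411 = (-17917 + 305) - 30411 = -17612 - 30411 = -48023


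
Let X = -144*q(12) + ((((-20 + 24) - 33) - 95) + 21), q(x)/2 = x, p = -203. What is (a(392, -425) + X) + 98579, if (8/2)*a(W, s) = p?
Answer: 379877/4 ≈ 94969.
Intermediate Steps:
q(x) = 2*x
a(W, s) = -203/4 (a(W, s) = (¼)*(-203) = -203/4)
X = -3559 (X = -288*12 + ((((-20 + 24) - 33) - 95) + 21) = -144*24 + (((4 - 33) - 95) + 21) = -3456 + ((-29 - 95) + 21) = -3456 + (-124 + 21) = -3456 - 103 = -3559)
(a(392, -425) + X) + 98579 = (-203/4 - 3559) + 98579 = -14439/4 + 98579 = 379877/4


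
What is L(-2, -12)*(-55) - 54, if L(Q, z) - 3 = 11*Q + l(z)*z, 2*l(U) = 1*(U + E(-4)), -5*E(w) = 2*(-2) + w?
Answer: -2441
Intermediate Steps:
E(w) = 4/5 - w/5 (E(w) = -(2*(-2) + w)/5 = -(-4 + w)/5 = 4/5 - w/5)
l(U) = 4/5 + U/2 (l(U) = (1*(U + (4/5 - 1/5*(-4))))/2 = (1*(U + (4/5 + 4/5)))/2 = (1*(U + 8/5))/2 = (1*(8/5 + U))/2 = (8/5 + U)/2 = 4/5 + U/2)
L(Q, z) = 3 + 11*Q + z*(4/5 + z/2) (L(Q, z) = 3 + (11*Q + (4/5 + z/2)*z) = 3 + (11*Q + z*(4/5 + z/2)) = 3 + 11*Q + z*(4/5 + z/2))
L(-2, -12)*(-55) - 54 = (3 + 11*(-2) + (1/10)*(-12)*(8 + 5*(-12)))*(-55) - 54 = (3 - 22 + (1/10)*(-12)*(8 - 60))*(-55) - 54 = (3 - 22 + (1/10)*(-12)*(-52))*(-55) - 54 = (3 - 22 + 312/5)*(-55) - 54 = (217/5)*(-55) - 54 = -2387 - 54 = -2441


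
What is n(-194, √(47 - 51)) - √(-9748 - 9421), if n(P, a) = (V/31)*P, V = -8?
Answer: 1552/31 - I*√19169 ≈ 50.065 - 138.45*I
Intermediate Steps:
n(P, a) = -8*P/31 (n(P, a) = (-8/31)*P = (-8*1/31)*P = -8*P/31)
n(-194, √(47 - 51)) - √(-9748 - 9421) = -8/31*(-194) - √(-9748 - 9421) = 1552/31 - √(-19169) = 1552/31 - I*√19169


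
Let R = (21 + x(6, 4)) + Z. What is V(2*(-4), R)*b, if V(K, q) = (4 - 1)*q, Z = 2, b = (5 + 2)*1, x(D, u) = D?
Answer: 609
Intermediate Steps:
b = 7 (b = 7*1 = 7)
R = 29 (R = (21 + 6) + 2 = 27 + 2 = 29)
V(K, q) = 3*q
V(2*(-4), R)*b = (3*29)*7 = 87*7 = 609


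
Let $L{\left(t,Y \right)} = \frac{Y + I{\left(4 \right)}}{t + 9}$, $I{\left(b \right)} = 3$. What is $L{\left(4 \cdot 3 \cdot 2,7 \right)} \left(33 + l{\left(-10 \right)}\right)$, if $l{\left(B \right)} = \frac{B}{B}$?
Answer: $\frac{340}{33} \approx 10.303$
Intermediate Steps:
$L{\left(t,Y \right)} = \frac{3 + Y}{9 + t}$ ($L{\left(t,Y \right)} = \frac{Y + 3}{t + 9} = \frac{3 + Y}{9 + t}$)
$l{\left(B \right)} = 1$
$L{\left(4 \cdot 3 \cdot 2,7 \right)} \left(33 + l{\left(-10 \right)}\right) = \frac{3 + 7}{9 + 4 \cdot 3 \cdot 2} \left(33 + 1\right) = \frac{1}{9 + 12 \cdot 2} \cdot 10 \cdot 34 = \frac{1}{9 + 24} \cdot 10 \cdot 34 = \frac{1}{33} \cdot 10 \cdot 34 = \frac{10}{33} \cdot 34 = \frac{340}{33}$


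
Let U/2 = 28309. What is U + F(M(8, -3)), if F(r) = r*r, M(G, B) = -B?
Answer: 56627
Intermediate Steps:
U = 56618 (U = 2*28309 = 56618)
F(r) = r²
U + F(M(8, -3)) = 56618 + (-1*(-3))² = 56618 + 3² = 56618 + 9 = 56627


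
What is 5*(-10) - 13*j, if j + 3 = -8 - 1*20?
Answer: 353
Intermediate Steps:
j = -31 (j = -3 + (-8 - 1*20) = -3 + (-8 - 20) = -3 - 28 = -31)
5*(-10) - 13*j = 5*(-10) - 13*(-31) = -50 + 403 = 353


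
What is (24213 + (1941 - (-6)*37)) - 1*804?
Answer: 25572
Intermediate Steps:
(24213 + (1941 - (-6)*37)) - 1*804 = (24213 + (1941 - 1*(-222))) - 804 = (24213 + (1941 + 222)) - 804 = (24213 + 2163) - 804 = 26376 - 804 = 25572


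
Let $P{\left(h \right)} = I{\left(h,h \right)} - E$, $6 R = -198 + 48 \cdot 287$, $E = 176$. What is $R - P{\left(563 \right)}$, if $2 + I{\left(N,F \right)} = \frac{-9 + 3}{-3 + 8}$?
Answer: $\frac{12211}{5} \approx 2442.2$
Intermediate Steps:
$I{\left(N,F \right)} = - \frac{16}{5}$ ($I{\left(N,F \right)} = -2 + \frac{-9 + 3}{-3 + 8} = -2 - \frac{6}{5} = - \frac{16}{5}$)
$R = 2263$ ($R = \frac{-198 + 48 \cdot 287}{6} = \frac{-198 + 13776}{6} = \frac{1}{6} \cdot 13578 = 2263$)
$P{\left(h \right)} = - \frac{896}{5}$ ($P{\left(h \right)} = - \frac{16}{5} - 176 = - \frac{896}{5}$)
$R - P{\left(563 \right)} = 2263 - - \frac{896}{5} = 2263 + \frac{896}{5} = \frac{12211}{5}$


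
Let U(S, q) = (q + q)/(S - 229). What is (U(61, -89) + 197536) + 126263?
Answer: 27199205/84 ≈ 3.2380e+5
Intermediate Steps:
U(S, q) = 2*q/(-229 + S) (U(S, q) = (2*q)/(-229 + S) = 2*q/(-229 + S))
(U(61, -89) + 197536) + 126263 = (2*(-89)/(-229 + 61) + 197536) + 126263 = (2*(-89)/(-168) + 197536) + 126263 = (2*(-89)*(-1/168) + 197536) + 126263 = (89/84 + 197536) + 126263 = 16593113/84 + 126263 = 27199205/84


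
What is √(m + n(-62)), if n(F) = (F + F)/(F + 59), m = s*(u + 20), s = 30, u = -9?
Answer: √3342/3 ≈ 19.270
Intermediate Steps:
m = 330 (m = 30*(-9 + 20) = 30*11 = 330)
n(F) = 2*F/(59 + F) (n(F) = (2*F)/(59 + F) = 2*F/(59 + F))
√(m + n(-62)) = √(330 + 2*(-62)/(59 - 62)) = √(330 + 2*(-62)/(-3)) = √(330 + 2*(-62)*(-⅓)) = √(330 + 124/3) = √(1114/3) = √3342/3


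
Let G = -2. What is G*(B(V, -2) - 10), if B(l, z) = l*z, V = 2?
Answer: 28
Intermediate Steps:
G*(B(V, -2) - 10) = -2*(2*(-2) - 10) = -2*(-4 - 10) = -2*(-14) = 28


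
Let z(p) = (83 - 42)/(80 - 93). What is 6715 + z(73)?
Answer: 87254/13 ≈ 6711.8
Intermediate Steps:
z(p) = -41/13 (z(p) = 41/(-13) = 41*(-1/13) = -41/13)
6715 + z(73) = 6715 - 41/13 = 87254/13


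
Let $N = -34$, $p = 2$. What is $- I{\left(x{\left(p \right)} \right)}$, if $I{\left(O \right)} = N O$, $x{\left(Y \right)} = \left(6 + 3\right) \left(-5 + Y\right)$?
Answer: $-918$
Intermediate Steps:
$x{\left(Y \right)} = -45 + 9 Y$ ($x{\left(Y \right)} = 9 \left(-5 + Y\right) = -45 + 9 Y$)
$I{\left(O \right)} = - 34 O$
$- I{\left(x{\left(p \right)} \right)} = - \left(-34\right) \left(-45 + 9 \cdot 2\right) = - \left(-34\right) \left(-45 + 18\right) = - \left(-34\right) \left(-27\right) = \left(-1\right) 918 = -918$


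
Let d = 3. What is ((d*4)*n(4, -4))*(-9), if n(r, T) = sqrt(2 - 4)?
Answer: -108*I*sqrt(2) ≈ -152.74*I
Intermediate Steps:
n(r, T) = I*sqrt(2) (n(r, T) = sqrt(-2) = I*sqrt(2))
((d*4)*n(4, -4))*(-9) = ((3*4)*(I*sqrt(2)))*(-9) = (12*(I*sqrt(2)))*(-9) = (12*I*sqrt(2))*(-9) = -108*I*sqrt(2)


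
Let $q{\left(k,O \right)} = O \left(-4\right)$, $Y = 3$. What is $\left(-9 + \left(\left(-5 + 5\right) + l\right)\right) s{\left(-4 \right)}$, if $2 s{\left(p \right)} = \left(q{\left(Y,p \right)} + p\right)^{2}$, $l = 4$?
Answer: $-360$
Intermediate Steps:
$q{\left(k,O \right)} = - 4 O$
$s{\left(p \right)} = \frac{9 p^{2}}{2}$ ($s{\left(p \right)} = \frac{\left(- 4 p + p\right)^{2}}{2} = \frac{\left(- 3 p\right)^{2}}{2} = \frac{9 p^{2}}{2}$)
$\left(-9 + \left(\left(-5 + 5\right) + l\right)\right) s{\left(-4 \right)} = \left(-9 + \left(\left(-5 + 5\right) + 4\right)\right) \frac{9 \left(-4\right)^{2}}{2} = \left(-9 + \left(0 + 4\right)\right) \frac{9}{2} \cdot 16 = \left(-9 + 4\right) 72 = \left(-5\right) 72 = -360$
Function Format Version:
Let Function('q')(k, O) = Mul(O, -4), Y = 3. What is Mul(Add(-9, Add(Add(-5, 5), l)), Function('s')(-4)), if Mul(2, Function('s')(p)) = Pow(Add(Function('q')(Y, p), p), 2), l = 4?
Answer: -360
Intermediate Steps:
Function('q')(k, O) = Mul(-4, O)
Function('s')(p) = Mul(Rational(9, 2), Pow(p, 2)) (Function('s')(p) = Mul(Rational(1, 2), Pow(Add(Mul(-4, p), p), 2)) = Mul(Rational(1, 2), Pow(Mul(-3, p), 2)) = Mul(Rational(1, 2), Mul(9, Pow(p, 2))) = Mul(Rational(9, 2), Pow(p, 2)))
Mul(Add(-9, Add(Add(-5, 5), l)), Function('s')(-4)) = Mul(Add(-9, Add(Add(-5, 5), 4)), Mul(Rational(9, 2), Pow(-4, 2))) = Mul(Add(-9, Add(0, 4)), Mul(Rational(9, 2), 16)) = Mul(Add(-9, 4), 72) = Mul(-5, 72) = -360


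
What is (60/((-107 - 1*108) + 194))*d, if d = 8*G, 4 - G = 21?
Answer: 2720/7 ≈ 388.57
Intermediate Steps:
G = -17 (G = 4 - 1*21 = 4 - 21 = -17)
d = -136 (d = 8*(-17) = -136)
(60/((-107 - 1*108) + 194))*d = (60/((-107 - 1*108) + 194))*(-136) = (60/((-107 - 108) + 194))*(-136) = (60/(-215 + 194))*(-136) = (60/(-21))*(-136) = -1/21*60*(-136) = -20/7*(-136) = 2720/7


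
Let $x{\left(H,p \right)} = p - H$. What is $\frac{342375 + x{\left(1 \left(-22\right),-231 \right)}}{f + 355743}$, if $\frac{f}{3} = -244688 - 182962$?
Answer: $- \frac{342166}{927207} \approx -0.36903$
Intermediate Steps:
$f = -1282950$ ($f = 3 \left(-244688 - 182962\right) = 3 \left(-427650\right) = -1282950$)
$\frac{342375 + x{\left(1 \left(-22\right),-231 \right)}}{f + 355743} = \frac{342375 - \left(231 + 1 \left(-22\right)\right)}{-1282950 + 355743} = \frac{342375 - 209}{-927207} = \left(342375 + \left(-231 + 22\right)\right) \left(- \frac{1}{927207}\right) = \left(342375 - 209\right) \left(- \frac{1}{927207}\right) = 342166 \left(- \frac{1}{927207}\right) = - \frac{342166}{927207}$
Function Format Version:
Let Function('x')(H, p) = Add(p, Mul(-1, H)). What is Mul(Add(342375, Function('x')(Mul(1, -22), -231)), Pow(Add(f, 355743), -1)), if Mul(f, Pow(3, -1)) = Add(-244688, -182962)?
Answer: Rational(-342166, 927207) ≈ -0.36903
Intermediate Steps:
f = -1282950 (f = Mul(3, Add(-244688, -182962)) = Mul(3, -427650) = -1282950)
Mul(Add(342375, Function('x')(Mul(1, -22), -231)), Pow(Add(f, 355743), -1)) = Mul(Add(342375, Add(-231, Mul(-1, Mul(1, -22)))), Pow(Add(-1282950, 355743), -1)) = Mul(Add(342375, Add(-231, Mul(-1, -22))), Pow(-927207, -1)) = Mul(Add(342375, Add(-231, 22)), Rational(-1, 927207)) = Mul(Add(342375, -209), Rational(-1, 927207)) = Mul(342166, Rational(-1, 927207)) = Rational(-342166, 927207)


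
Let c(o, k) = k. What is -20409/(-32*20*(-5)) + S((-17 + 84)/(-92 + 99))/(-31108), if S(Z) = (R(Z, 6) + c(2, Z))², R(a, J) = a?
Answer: -7791683657/1219433600 ≈ -6.3896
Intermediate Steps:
S(Z) = 4*Z² (S(Z) = (Z + Z)² = (2*Z)² = 4*Z²)
-20409/(-32*20*(-5)) + S((-17 + 84)/(-92 + 99))/(-31108) = -20409/(-32*20*(-5)) + (4*((-17 + 84)/(-92 + 99))²)/(-31108) = -20409/((-640*(-5))) + (4*(67/7)²)*(-1/31108) = -20409/3200 + (4*(67*(⅐))²)*(-1/31108) = -20409*1/3200 + (4*(67/7)²)*(-1/31108) = -20409/3200 + (4*(4489/49))*(-1/31108) = -20409/3200 + (17956/49)*(-1/31108) = -20409/3200 - 4489/381073 = -7791683657/1219433600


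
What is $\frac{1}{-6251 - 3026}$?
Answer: $- \frac{1}{9277} \approx -0.00010779$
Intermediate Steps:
$\frac{1}{-6251 - 3026} = \frac{1}{-9277} = - \frac{1}{9277}$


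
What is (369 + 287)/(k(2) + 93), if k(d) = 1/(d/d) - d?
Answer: 164/23 ≈ 7.1304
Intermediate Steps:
k(d) = 1 - d (k(d) = 1/1 - d = 1 - d)
(369 + 287)/(k(2) + 93) = (369 + 287)/((1 - 1*2) + 93) = 656/((1 - 2) + 93) = 656/(-1 + 93) = 656/92 = 656*(1/92) = 164/23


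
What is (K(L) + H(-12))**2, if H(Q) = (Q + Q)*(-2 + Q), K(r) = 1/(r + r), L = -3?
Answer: 4060225/36 ≈ 1.1278e+5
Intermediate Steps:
K(r) = 1/(2*r)
H(Q) = 2*Q*(-2 + Q) (H(Q) = (2*Q)*(-2 + Q) = 2*Q*(-2 + Q))
(K(L) + H(-12))**2 = ((1/2)/(-3) + 2*(-12)*(-2 - 12))**2 = ((1/2)*(-1/3) + 2*(-12)*(-14))**2 = (-1/6 + 336)**2 = (2015/6)**2 = 4060225/36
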